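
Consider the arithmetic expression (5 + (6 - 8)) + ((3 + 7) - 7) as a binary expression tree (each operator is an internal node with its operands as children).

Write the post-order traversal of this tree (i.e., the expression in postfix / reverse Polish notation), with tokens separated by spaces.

5 6 8 - + 3 7 + 7 - +

Post-order on an expression tree gives postfix notation: for each operator, emit left operand, right operand, then the operator.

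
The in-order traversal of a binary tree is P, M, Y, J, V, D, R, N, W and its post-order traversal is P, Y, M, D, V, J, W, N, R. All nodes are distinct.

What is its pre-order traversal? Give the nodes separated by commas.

The last element of post-order is the root; it splits in-order into left and right subtrees.
Root R: left subtree has 6 nodes {P, M, Y, J, V, D}, right has 2 {N, W}.
  Root J: left subtree has 3 nodes {P, M, Y}, right has 2 {V, D}.
    Root M: left subtree has 1 node {P}, right has 1 {Y}.
    Root V: left subtree has 0 nodes { }, right has 1 {D}.
  Root N: left subtree has 0 nodes { }, right has 1 {W}.

R, J, M, P, Y, V, D, N, W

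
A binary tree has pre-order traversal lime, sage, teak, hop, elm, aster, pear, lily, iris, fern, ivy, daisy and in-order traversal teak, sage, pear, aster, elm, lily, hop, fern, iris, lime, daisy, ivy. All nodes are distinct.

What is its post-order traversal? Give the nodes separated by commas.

The first element of pre-order is the root; it splits in-order into left and right subtrees.
Root lime: left subtree has 9 nodes {teak, sage, pear, aster, elm, lily, hop, fern, iris}, right has 2 {daisy, ivy}.
  Root sage: left subtree has 1 node {teak}, right has 7 {pear, aster, elm, lily, hop, fern, iris}.
    Root hop: left subtree has 4 nodes {pear, aster, elm, lily}, right has 2 {fern, iris}.
      Root elm: left subtree has 2 nodes {pear, aster}, right has 1 {lily}.
        Root aster: left subtree has 1 node {pear}, right has 0 { }.
      Root iris: left subtree has 1 node {fern}, right has 0 { }.
  Root ivy: left subtree has 1 node {daisy}, right has 0 { }.

teak, pear, aster, lily, elm, fern, iris, hop, sage, daisy, ivy, lime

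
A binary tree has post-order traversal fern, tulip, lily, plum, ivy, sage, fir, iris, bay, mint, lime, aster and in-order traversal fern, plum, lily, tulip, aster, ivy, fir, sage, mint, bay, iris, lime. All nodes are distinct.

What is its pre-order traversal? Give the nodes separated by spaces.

aster plum fern lily tulip lime mint fir ivy sage bay iris

The last element of post-order is the root; it splits in-order into left and right subtrees.
Root aster: left subtree has 4 nodes {fern, plum, lily, tulip}, right has 7 {ivy, fir, sage, mint, bay, iris, lime}.
  Root plum: left subtree has 1 node {fern}, right has 2 {lily, tulip}.
    Root lily: left subtree has 0 nodes { }, right has 1 {tulip}.
  Root lime: left subtree has 6 nodes {ivy, fir, sage, mint, bay, iris}, right has 0 { }.
    Root mint: left subtree has 3 nodes {ivy, fir, sage}, right has 2 {bay, iris}.
      Root fir: left subtree has 1 node {ivy}, right has 1 {sage}.
      Root bay: left subtree has 0 nodes { }, right has 1 {iris}.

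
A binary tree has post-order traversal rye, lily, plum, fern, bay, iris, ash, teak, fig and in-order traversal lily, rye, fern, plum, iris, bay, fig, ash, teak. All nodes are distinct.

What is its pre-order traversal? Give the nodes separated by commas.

The last element of post-order is the root; it splits in-order into left and right subtrees.
Root fig: left subtree has 6 nodes {lily, rye, fern, plum, iris, bay}, right has 2 {ash, teak}.
  Root iris: left subtree has 4 nodes {lily, rye, fern, plum}, right has 1 {bay}.
    Root fern: left subtree has 2 nodes {lily, rye}, right has 1 {plum}.
      Root lily: left subtree has 0 nodes { }, right has 1 {rye}.
  Root teak: left subtree has 1 node {ash}, right has 0 { }.

fig, iris, fern, lily, rye, plum, bay, teak, ash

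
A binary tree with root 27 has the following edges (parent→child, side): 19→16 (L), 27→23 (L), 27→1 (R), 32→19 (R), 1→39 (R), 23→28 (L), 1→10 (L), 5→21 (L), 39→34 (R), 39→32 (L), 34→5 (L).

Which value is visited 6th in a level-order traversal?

Level-order visits nodes level by level from the root, left to right within each level.
Level 0: 27
Level 1: 23, 1
Level 2: 28, 10, 39
Level 3: 32, 34
Level 4: 19, 5
Level 5: 16, 21
Full level-order sequence: 27, 23, 1, 28, 10, 39, 32, 34, 19, 5, 16, 21.

39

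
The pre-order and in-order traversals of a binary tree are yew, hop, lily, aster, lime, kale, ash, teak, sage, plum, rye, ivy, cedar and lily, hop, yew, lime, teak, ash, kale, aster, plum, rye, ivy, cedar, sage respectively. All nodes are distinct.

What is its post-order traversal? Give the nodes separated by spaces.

The first element of pre-order is the root; it splits in-order into left and right subtrees.
Root yew: left subtree has 2 nodes {lily, hop}, right has 10 {lime, teak, ash, kale, aster, plum, rye, ivy, cedar, sage}.
  Root hop: left subtree has 1 node {lily}, right has 0 { }.
  Root aster: left subtree has 4 nodes {lime, teak, ash, kale}, right has 5 {plum, rye, ivy, cedar, sage}.
    Root lime: left subtree has 0 nodes { }, right has 3 {teak, ash, kale}.
      Root kale: left subtree has 2 nodes {teak, ash}, right has 0 { }.
        Root ash: left subtree has 1 node {teak}, right has 0 { }.
    Root sage: left subtree has 4 nodes {plum, rye, ivy, cedar}, right has 0 { }.
      Root plum: left subtree has 0 nodes { }, right has 3 {rye, ivy, cedar}.
        Root rye: left subtree has 0 nodes { }, right has 2 {ivy, cedar}.
          Root ivy: left subtree has 0 nodes { }, right has 1 {cedar}.

lily hop teak ash kale lime cedar ivy rye plum sage aster yew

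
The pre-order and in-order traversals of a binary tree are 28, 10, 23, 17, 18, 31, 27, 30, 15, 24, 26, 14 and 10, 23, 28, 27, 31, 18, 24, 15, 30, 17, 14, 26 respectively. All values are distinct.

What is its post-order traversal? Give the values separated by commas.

The first element of pre-order is the root; it splits in-order into left and right subtrees.
Root 28: left subtree has 2 nodes {10, 23}, right has 9 {27, 31, 18, 24, 15, 30, 17, 14, 26}.
  Root 10: left subtree has 0 nodes { }, right has 1 {23}.
  Root 17: left subtree has 6 nodes {27, 31, 18, 24, 15, 30}, right has 2 {14, 26}.
    Root 18: left subtree has 2 nodes {27, 31}, right has 3 {24, 15, 30}.
      Root 31: left subtree has 1 node {27}, right has 0 { }.
      Root 30: left subtree has 2 nodes {24, 15}, right has 0 { }.
        Root 15: left subtree has 1 node {24}, right has 0 { }.
    Root 26: left subtree has 1 node {14}, right has 0 { }.

23, 10, 27, 31, 24, 15, 30, 18, 14, 26, 17, 28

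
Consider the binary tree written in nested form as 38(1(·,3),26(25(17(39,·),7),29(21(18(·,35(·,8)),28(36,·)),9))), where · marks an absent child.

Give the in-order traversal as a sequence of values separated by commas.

In-order visits the left subtree, then the node, then the right subtree.
At 38: go left to 1.
  At 1: no left child.
  Visit 1.
  At 1: go right to 3.
    3 is a leaf — visit 3.
Visit 38.
At 38: go right to 26.
  At 26: go left to 25.
    At 25: go left to 17.
      At 17: go left to 39.
        39 is a leaf — visit 39.
      Visit 17.
      At 17: no right child.
    Visit 25.
    At 25: go right to 7.
      7 is a leaf — visit 7.
  Visit 26.
  At 26: go right to 29.
    At 29: go left to 21.
      At 21: go left to 18.
        At 18: no left child.
        Visit 18.
        At 18: go right to 35.
          At 35: no left child.
          Visit 35.
          At 35: go right to 8.
            8 is a leaf — visit 8.
      Visit 21.
      At 21: go right to 28.
        At 28: go left to 36.
          36 is a leaf — visit 36.
        Visit 28.
        At 28: no right child.
    Visit 29.
    At 29: go right to 9.
      9 is a leaf — visit 9.

1, 3, 38, 39, 17, 25, 7, 26, 18, 35, 8, 21, 36, 28, 29, 9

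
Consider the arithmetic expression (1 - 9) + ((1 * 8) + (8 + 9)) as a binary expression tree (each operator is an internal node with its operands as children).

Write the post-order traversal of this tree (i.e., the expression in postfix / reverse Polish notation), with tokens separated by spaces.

1 9 - 1 8 * 8 9 + + +

Post-order on an expression tree gives postfix notation: for each operator, emit left operand, right operand, then the operator.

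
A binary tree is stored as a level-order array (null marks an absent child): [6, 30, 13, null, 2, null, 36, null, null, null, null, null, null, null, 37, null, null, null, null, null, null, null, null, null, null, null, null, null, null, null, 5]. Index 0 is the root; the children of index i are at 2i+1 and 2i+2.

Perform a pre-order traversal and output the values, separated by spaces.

Pre-order visits the node, then its left subtree, then its right subtree.
Visit 6.
At 6: go left to 30.
  Visit 30.
  At 30: no left child.
  At 30: go right to 2.
    2 is a leaf — visit 2.
At 6: go right to 13.
  Visit 13.
  At 13: no left child.
  At 13: go right to 36.
    Visit 36.
    At 36: no left child.
    At 36: go right to 37.
      Visit 37.
      At 37: no left child.
      At 37: go right to 5.
        5 is a leaf — visit 5.

6 30 2 13 36 37 5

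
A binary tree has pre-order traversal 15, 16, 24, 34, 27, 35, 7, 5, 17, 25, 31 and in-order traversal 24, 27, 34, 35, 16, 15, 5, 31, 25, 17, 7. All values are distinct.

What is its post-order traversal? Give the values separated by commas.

The first element of pre-order is the root; it splits in-order into left and right subtrees.
Root 15: left subtree has 5 nodes {24, 27, 34, 35, 16}, right has 5 {5, 31, 25, 17, 7}.
  Root 16: left subtree has 4 nodes {24, 27, 34, 35}, right has 0 { }.
    Root 24: left subtree has 0 nodes { }, right has 3 {27, 34, 35}.
      Root 34: left subtree has 1 node {27}, right has 1 {35}.
  Root 7: left subtree has 4 nodes {5, 31, 25, 17}, right has 0 { }.
    Root 5: left subtree has 0 nodes { }, right has 3 {31, 25, 17}.
      Root 17: left subtree has 2 nodes {31, 25}, right has 0 { }.
        Root 25: left subtree has 1 node {31}, right has 0 { }.

27, 35, 34, 24, 16, 31, 25, 17, 5, 7, 15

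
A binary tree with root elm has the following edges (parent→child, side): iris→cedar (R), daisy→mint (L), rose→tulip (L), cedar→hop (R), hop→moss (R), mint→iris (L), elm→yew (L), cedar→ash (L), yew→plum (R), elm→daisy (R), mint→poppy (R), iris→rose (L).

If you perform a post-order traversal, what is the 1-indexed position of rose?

Post-order visits the left subtree, then the right subtree, then the node.
At elm: go left to yew.
  At yew: no left child.
  At yew: go right to plum.
    plum is a leaf — visit plum.
  Visit yew.
At elm: go right to daisy.
  At daisy: go left to mint.
    At mint: go left to iris.
      At iris: go left to rose.
        At rose: go left to tulip.
          tulip is a leaf — visit tulip.
        At rose: no right child.
        Visit rose.
      At iris: go right to cedar.
        At cedar: go left to ash.
          ash is a leaf — visit ash.
        At cedar: go right to hop.
          At hop: no left child.
          At hop: go right to moss.
            moss is a leaf — visit moss.
          Visit hop.
        Visit cedar.
      Visit iris.
    At mint: go right to poppy.
      poppy is a leaf — visit poppy.
    Visit mint.
  At daisy: no right child.
  Visit daisy.
Visit elm.
Full post-order sequence: plum, yew, tulip, rose, ash, moss, hop, cedar, iris, poppy, mint, daisy, elm.

4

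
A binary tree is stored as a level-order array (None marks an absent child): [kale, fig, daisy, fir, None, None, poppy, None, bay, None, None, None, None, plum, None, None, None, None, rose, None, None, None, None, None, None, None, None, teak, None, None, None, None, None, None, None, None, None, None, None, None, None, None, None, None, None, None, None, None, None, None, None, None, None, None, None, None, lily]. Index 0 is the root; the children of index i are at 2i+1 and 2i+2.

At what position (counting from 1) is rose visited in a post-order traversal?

1

Post-order visits the left subtree, then the right subtree, then the node.
At kale: go left to fig.
  At fig: go left to fir.
    At fir: no left child.
    At fir: go right to bay.
      At bay: no left child.
      At bay: go right to rose.
        rose is a leaf — visit rose.
      Visit bay.
    Visit fir.
  At fig: no right child.
  Visit fig.
At kale: go right to daisy.
  At daisy: no left child.
  At daisy: go right to poppy.
    At poppy: go left to plum.
      At plum: go left to teak.
        At teak: no left child.
        At teak: go right to lily.
          lily is a leaf — visit lily.
        Visit teak.
      At plum: no right child.
      Visit plum.
    At poppy: no right child.
    Visit poppy.
  Visit daisy.
Visit kale.
Full post-order sequence: rose, bay, fir, fig, lily, teak, plum, poppy, daisy, kale.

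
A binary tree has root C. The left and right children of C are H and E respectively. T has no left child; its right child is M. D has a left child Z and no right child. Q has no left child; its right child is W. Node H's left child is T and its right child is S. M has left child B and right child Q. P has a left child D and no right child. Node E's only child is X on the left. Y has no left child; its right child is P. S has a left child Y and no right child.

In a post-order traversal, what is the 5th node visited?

Post-order visits the left subtree, then the right subtree, then the node.
At C: go left to H.
  At H: go left to T.
    At T: no left child.
    At T: go right to M.
      At M: go left to B.
        B is a leaf — visit B.
      At M: go right to Q.
        At Q: no left child.
        At Q: go right to W.
          W is a leaf — visit W.
        Visit Q.
      Visit M.
    Visit T.
  At H: go right to S.
    At S: go left to Y.
      At Y: no left child.
      At Y: go right to P.
        At P: go left to D.
          At D: go left to Z.
            Z is a leaf — visit Z.
          At D: no right child.
          Visit D.
        At P: no right child.
        Visit P.
      Visit Y.
    At S: no right child.
    Visit S.
  Visit H.
At C: go right to E.
  At E: go left to X.
    X is a leaf — visit X.
  At E: no right child.
  Visit E.
Visit C.
Full post-order sequence: B, W, Q, M, T, Z, D, P, Y, S, H, X, E, C.

T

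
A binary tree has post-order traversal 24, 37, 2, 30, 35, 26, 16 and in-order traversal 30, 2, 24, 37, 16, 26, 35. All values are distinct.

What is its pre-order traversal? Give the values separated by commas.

The last element of post-order is the root; it splits in-order into left and right subtrees.
Root 16: left subtree has 4 nodes {30, 2, 24, 37}, right has 2 {26, 35}.
  Root 30: left subtree has 0 nodes { }, right has 3 {2, 24, 37}.
    Root 2: left subtree has 0 nodes { }, right has 2 {24, 37}.
      Root 37: left subtree has 1 node {24}, right has 0 { }.
  Root 26: left subtree has 0 nodes { }, right has 1 {35}.

16, 30, 2, 37, 24, 26, 35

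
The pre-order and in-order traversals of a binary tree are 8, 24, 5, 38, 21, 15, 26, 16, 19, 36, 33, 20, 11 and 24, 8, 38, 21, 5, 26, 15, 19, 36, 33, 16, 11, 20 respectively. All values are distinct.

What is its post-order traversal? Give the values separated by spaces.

24 21 38 26 33 36 19 11 20 16 15 5 8

The first element of pre-order is the root; it splits in-order into left and right subtrees.
Root 8: left subtree has 1 node {24}, right has 11 {38, 21, 5, 26, 15, 19, 36, 33, 16, 11, 20}.
  Root 5: left subtree has 2 nodes {38, 21}, right has 8 {26, 15, 19, 36, 33, 16, 11, 20}.
    Root 38: left subtree has 0 nodes { }, right has 1 {21}.
    Root 15: left subtree has 1 node {26}, right has 6 {19, 36, 33, 16, 11, 20}.
      Root 16: left subtree has 3 nodes {19, 36, 33}, right has 2 {11, 20}.
        Root 19: left subtree has 0 nodes { }, right has 2 {36, 33}.
          Root 36: left subtree has 0 nodes { }, right has 1 {33}.
        Root 20: left subtree has 1 node {11}, right has 0 { }.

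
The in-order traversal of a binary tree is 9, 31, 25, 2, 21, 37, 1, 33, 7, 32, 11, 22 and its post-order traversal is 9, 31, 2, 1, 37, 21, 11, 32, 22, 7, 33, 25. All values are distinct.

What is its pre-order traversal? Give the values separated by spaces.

The last element of post-order is the root; it splits in-order into left and right subtrees.
Root 25: left subtree has 2 nodes {9, 31}, right has 9 {2, 21, 37, 1, 33, 7, 32, 11, 22}.
  Root 31: left subtree has 1 node {9}, right has 0 { }.
  Root 33: left subtree has 4 nodes {2, 21, 37, 1}, right has 4 {7, 32, 11, 22}.
    Root 21: left subtree has 1 node {2}, right has 2 {37, 1}.
      Root 37: left subtree has 0 nodes { }, right has 1 {1}.
    Root 7: left subtree has 0 nodes { }, right has 3 {32, 11, 22}.
      Root 22: left subtree has 2 nodes {32, 11}, right has 0 { }.
        Root 32: left subtree has 0 nodes { }, right has 1 {11}.

25 31 9 33 21 2 37 1 7 22 32 11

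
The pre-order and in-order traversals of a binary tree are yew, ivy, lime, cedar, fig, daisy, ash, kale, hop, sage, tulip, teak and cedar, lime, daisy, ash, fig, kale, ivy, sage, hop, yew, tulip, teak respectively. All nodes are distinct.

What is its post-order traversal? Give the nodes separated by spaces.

cedar ash daisy kale fig lime sage hop ivy teak tulip yew

The first element of pre-order is the root; it splits in-order into left and right subtrees.
Root yew: left subtree has 9 nodes {cedar, lime, daisy, ash, fig, kale, ivy, sage, hop}, right has 2 {tulip, teak}.
  Root ivy: left subtree has 6 nodes {cedar, lime, daisy, ash, fig, kale}, right has 2 {sage, hop}.
    Root lime: left subtree has 1 node {cedar}, right has 4 {daisy, ash, fig, kale}.
      Root fig: left subtree has 2 nodes {daisy, ash}, right has 1 {kale}.
        Root daisy: left subtree has 0 nodes { }, right has 1 {ash}.
    Root hop: left subtree has 1 node {sage}, right has 0 { }.
  Root tulip: left subtree has 0 nodes { }, right has 1 {teak}.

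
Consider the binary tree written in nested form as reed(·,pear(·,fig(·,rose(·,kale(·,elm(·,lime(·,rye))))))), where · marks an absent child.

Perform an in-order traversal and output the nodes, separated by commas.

In-order visits the left subtree, then the node, then the right subtree.
At reed: no left child.
Visit reed.
At reed: go right to pear.
  At pear: no left child.
  Visit pear.
  At pear: go right to fig.
    At fig: no left child.
    Visit fig.
    At fig: go right to rose.
      At rose: no left child.
      Visit rose.
      At rose: go right to kale.
        At kale: no left child.
        Visit kale.
        At kale: go right to elm.
          At elm: no left child.
          Visit elm.
          At elm: go right to lime.
            At lime: no left child.
            Visit lime.
            At lime: go right to rye.
              rye is a leaf — visit rye.

reed, pear, fig, rose, kale, elm, lime, rye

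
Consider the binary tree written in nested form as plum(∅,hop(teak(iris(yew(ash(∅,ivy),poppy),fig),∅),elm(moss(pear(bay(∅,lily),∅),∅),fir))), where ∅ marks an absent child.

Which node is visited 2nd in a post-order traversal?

ash

Post-order visits the left subtree, then the right subtree, then the node.
At plum: no left child.
At plum: go right to hop.
  At hop: go left to teak.
    At teak: go left to iris.
      At iris: go left to yew.
        At yew: go left to ash.
          At ash: no left child.
          At ash: go right to ivy.
            ivy is a leaf — visit ivy.
          Visit ash.
        At yew: go right to poppy.
          poppy is a leaf — visit poppy.
        Visit yew.
      At iris: go right to fig.
        fig is a leaf — visit fig.
      Visit iris.
    At teak: no right child.
    Visit teak.
  At hop: go right to elm.
    At elm: go left to moss.
      At moss: go left to pear.
        At pear: go left to bay.
          At bay: no left child.
          At bay: go right to lily.
            lily is a leaf — visit lily.
          Visit bay.
        At pear: no right child.
        Visit pear.
      At moss: no right child.
      Visit moss.
    At elm: go right to fir.
      fir is a leaf — visit fir.
    Visit elm.
  Visit hop.
Visit plum.
Full post-order sequence: ivy, ash, poppy, yew, fig, iris, teak, lily, bay, pear, moss, fir, elm, hop, plum.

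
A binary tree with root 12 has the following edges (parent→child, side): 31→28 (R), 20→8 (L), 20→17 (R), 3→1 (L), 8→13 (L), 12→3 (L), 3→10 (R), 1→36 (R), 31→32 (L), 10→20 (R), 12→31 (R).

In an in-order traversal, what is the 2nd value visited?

36

In-order visits the left subtree, then the node, then the right subtree.
At 12: go left to 3.
  At 3: go left to 1.
    At 1: no left child.
    Visit 1.
    At 1: go right to 36.
      36 is a leaf — visit 36.
  Visit 3.
  At 3: go right to 10.
    At 10: no left child.
    Visit 10.
    At 10: go right to 20.
      At 20: go left to 8.
        At 8: go left to 13.
          13 is a leaf — visit 13.
        Visit 8.
        At 8: no right child.
      Visit 20.
      At 20: go right to 17.
        17 is a leaf — visit 17.
Visit 12.
At 12: go right to 31.
  At 31: go left to 32.
    32 is a leaf — visit 32.
  Visit 31.
  At 31: go right to 28.
    28 is a leaf — visit 28.
Full in-order sequence: 1, 36, 3, 10, 13, 8, 20, 17, 12, 32, 31, 28.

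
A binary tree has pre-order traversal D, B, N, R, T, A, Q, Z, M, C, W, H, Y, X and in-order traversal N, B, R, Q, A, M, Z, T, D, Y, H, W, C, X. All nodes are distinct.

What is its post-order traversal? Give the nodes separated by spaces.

N Q M Z A T R B Y H W X C D

The first element of pre-order is the root; it splits in-order into left and right subtrees.
Root D: left subtree has 8 nodes {N, B, R, Q, A, M, Z, T}, right has 5 {Y, H, W, C, X}.
  Root B: left subtree has 1 node {N}, right has 6 {R, Q, A, M, Z, T}.
    Root R: left subtree has 0 nodes { }, right has 5 {Q, A, M, Z, T}.
      Root T: left subtree has 4 nodes {Q, A, M, Z}, right has 0 { }.
        Root A: left subtree has 1 node {Q}, right has 2 {M, Z}.
          Root Z: left subtree has 1 node {M}, right has 0 { }.
  Root C: left subtree has 3 nodes {Y, H, W}, right has 1 {X}.
    Root W: left subtree has 2 nodes {Y, H}, right has 0 { }.
      Root H: left subtree has 1 node {Y}, right has 0 { }.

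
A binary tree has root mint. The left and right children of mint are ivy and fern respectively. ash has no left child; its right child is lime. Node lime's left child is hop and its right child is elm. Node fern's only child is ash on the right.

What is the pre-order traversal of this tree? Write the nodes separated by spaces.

mint ivy fern ash lime hop elm

Pre-order visits the node, then its left subtree, then its right subtree.
Visit mint.
At mint: go left to ivy.
  ivy is a leaf — visit ivy.
At mint: go right to fern.
  Visit fern.
  At fern: no left child.
  At fern: go right to ash.
    Visit ash.
    At ash: no left child.
    At ash: go right to lime.
      Visit lime.
      At lime: go left to hop.
        hop is a leaf — visit hop.
      At lime: go right to elm.
        elm is a leaf — visit elm.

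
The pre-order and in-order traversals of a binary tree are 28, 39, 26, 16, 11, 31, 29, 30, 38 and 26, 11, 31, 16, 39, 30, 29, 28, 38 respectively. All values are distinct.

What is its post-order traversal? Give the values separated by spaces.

31 11 16 26 30 29 39 38 28

The first element of pre-order is the root; it splits in-order into left and right subtrees.
Root 28: left subtree has 7 nodes {26, 11, 31, 16, 39, 30, 29}, right has 1 {38}.
  Root 39: left subtree has 4 nodes {26, 11, 31, 16}, right has 2 {30, 29}.
    Root 26: left subtree has 0 nodes { }, right has 3 {11, 31, 16}.
      Root 16: left subtree has 2 nodes {11, 31}, right has 0 { }.
        Root 11: left subtree has 0 nodes { }, right has 1 {31}.
    Root 29: left subtree has 1 node {30}, right has 0 { }.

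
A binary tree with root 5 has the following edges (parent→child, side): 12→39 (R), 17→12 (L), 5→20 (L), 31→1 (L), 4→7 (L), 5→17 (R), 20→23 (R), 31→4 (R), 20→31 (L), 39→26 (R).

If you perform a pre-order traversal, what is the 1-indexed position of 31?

Pre-order visits the node, then its left subtree, then its right subtree.
Visit 5.
At 5: go left to 20.
  Visit 20.
  At 20: go left to 31.
    Visit 31.
    At 31: go left to 1.
      1 is a leaf — visit 1.
    At 31: go right to 4.
      Visit 4.
      At 4: go left to 7.
        7 is a leaf — visit 7.
      At 4: no right child.
  At 20: go right to 23.
    23 is a leaf — visit 23.
At 5: go right to 17.
  Visit 17.
  At 17: go left to 12.
    Visit 12.
    At 12: no left child.
    At 12: go right to 39.
      Visit 39.
      At 39: no left child.
      At 39: go right to 26.
        26 is a leaf — visit 26.
  At 17: no right child.
Full pre-order sequence: 5, 20, 31, 1, 4, 7, 23, 17, 12, 39, 26.

3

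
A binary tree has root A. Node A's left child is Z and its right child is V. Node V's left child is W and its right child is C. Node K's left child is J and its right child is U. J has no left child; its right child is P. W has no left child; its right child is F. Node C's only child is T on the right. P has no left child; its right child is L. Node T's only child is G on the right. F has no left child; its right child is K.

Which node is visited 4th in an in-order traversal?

In-order visits the left subtree, then the node, then the right subtree.
At A: go left to Z.
  Z is a leaf — visit Z.
Visit A.
At A: go right to V.
  At V: go left to W.
    At W: no left child.
    Visit W.
    At W: go right to F.
      At F: no left child.
      Visit F.
      At F: go right to K.
        At K: go left to J.
          At J: no left child.
          Visit J.
          At J: go right to P.
            At P: no left child.
            Visit P.
            At P: go right to L.
              L is a leaf — visit L.
        Visit K.
        At K: go right to U.
          U is a leaf — visit U.
  Visit V.
  At V: go right to C.
    At C: no left child.
    Visit C.
    At C: go right to T.
      At T: no left child.
      Visit T.
      At T: go right to G.
        G is a leaf — visit G.
Full in-order sequence: Z, A, W, F, J, P, L, K, U, V, C, T, G.

F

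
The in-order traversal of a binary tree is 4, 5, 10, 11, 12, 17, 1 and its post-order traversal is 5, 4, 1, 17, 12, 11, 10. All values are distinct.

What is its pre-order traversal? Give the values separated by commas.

The last element of post-order is the root; it splits in-order into left and right subtrees.
Root 10: left subtree has 2 nodes {4, 5}, right has 4 {11, 12, 17, 1}.
  Root 4: left subtree has 0 nodes { }, right has 1 {5}.
  Root 11: left subtree has 0 nodes { }, right has 3 {12, 17, 1}.
    Root 12: left subtree has 0 nodes { }, right has 2 {17, 1}.
      Root 17: left subtree has 0 nodes { }, right has 1 {1}.

10, 4, 5, 11, 12, 17, 1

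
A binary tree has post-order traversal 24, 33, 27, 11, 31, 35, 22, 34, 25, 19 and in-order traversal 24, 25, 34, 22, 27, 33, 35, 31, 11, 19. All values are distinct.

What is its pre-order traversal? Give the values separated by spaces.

The last element of post-order is the root; it splits in-order into left and right subtrees.
Root 19: left subtree has 9 nodes {24, 25, 34, 22, 27, 33, 35, 31, 11}, right has 0 { }.
  Root 25: left subtree has 1 node {24}, right has 7 {34, 22, 27, 33, 35, 31, 11}.
    Root 34: left subtree has 0 nodes { }, right has 6 {22, 27, 33, 35, 31, 11}.
      Root 22: left subtree has 0 nodes { }, right has 5 {27, 33, 35, 31, 11}.
        Root 35: left subtree has 2 nodes {27, 33}, right has 2 {31, 11}.
          Root 27: left subtree has 0 nodes { }, right has 1 {33}.
          Root 31: left subtree has 0 nodes { }, right has 1 {11}.

19 25 24 34 22 35 27 33 31 11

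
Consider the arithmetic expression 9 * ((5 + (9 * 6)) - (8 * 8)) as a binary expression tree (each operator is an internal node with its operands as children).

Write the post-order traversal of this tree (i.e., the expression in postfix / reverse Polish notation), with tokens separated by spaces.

9 5 9 6 * + 8 8 * - *

Post-order on an expression tree gives postfix notation: for each operator, emit left operand, right operand, then the operator.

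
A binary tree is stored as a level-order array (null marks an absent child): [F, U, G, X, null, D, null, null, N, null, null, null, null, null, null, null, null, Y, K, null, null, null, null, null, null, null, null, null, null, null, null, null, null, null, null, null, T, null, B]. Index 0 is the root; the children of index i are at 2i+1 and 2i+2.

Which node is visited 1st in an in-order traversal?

X

In-order visits the left subtree, then the node, then the right subtree.
At F: go left to U.
  At U: go left to X.
    At X: no left child.
    Visit X.
    At X: go right to N.
      At N: go left to Y.
        At Y: no left child.
        Visit Y.
        At Y: go right to T.
          T is a leaf — visit T.
      Visit N.
      At N: go right to K.
        At K: no left child.
        Visit K.
        At K: go right to B.
          B is a leaf — visit B.
  Visit U.
  At U: no right child.
Visit F.
At F: go right to G.
  At G: go left to D.
    D is a leaf — visit D.
  Visit G.
  At G: no right child.
Full in-order sequence: X, Y, T, N, K, B, U, F, D, G.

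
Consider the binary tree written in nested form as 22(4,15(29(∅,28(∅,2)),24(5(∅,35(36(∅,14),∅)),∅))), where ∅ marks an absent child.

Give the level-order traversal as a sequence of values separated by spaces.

22 4 15 29 24 28 5 2 35 36 14

Level-order visits nodes level by level from the root, left to right within each level.
Level 0: 22
Level 1: 4, 15
Level 2: 29, 24
Level 3: 28, 5
Level 4: 2, 35
Level 5: 36
Level 6: 14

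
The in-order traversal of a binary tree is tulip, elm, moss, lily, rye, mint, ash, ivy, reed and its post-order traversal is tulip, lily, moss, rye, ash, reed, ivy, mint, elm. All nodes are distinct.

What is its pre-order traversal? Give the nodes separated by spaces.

elm tulip mint rye moss lily ivy ash reed

The last element of post-order is the root; it splits in-order into left and right subtrees.
Root elm: left subtree has 1 node {tulip}, right has 7 {moss, lily, rye, mint, ash, ivy, reed}.
  Root mint: left subtree has 3 nodes {moss, lily, rye}, right has 3 {ash, ivy, reed}.
    Root rye: left subtree has 2 nodes {moss, lily}, right has 0 { }.
      Root moss: left subtree has 0 nodes { }, right has 1 {lily}.
    Root ivy: left subtree has 1 node {ash}, right has 1 {reed}.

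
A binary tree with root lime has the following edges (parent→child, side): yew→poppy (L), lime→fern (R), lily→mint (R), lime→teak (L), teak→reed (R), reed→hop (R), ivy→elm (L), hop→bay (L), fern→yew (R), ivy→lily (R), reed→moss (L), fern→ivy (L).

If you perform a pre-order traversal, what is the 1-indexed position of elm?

9

Pre-order visits the node, then its left subtree, then its right subtree.
Visit lime.
At lime: go left to teak.
  Visit teak.
  At teak: no left child.
  At teak: go right to reed.
    Visit reed.
    At reed: go left to moss.
      moss is a leaf — visit moss.
    At reed: go right to hop.
      Visit hop.
      At hop: go left to bay.
        bay is a leaf — visit bay.
      At hop: no right child.
At lime: go right to fern.
  Visit fern.
  At fern: go left to ivy.
    Visit ivy.
    At ivy: go left to elm.
      elm is a leaf — visit elm.
    At ivy: go right to lily.
      Visit lily.
      At lily: no left child.
      At lily: go right to mint.
        mint is a leaf — visit mint.
  At fern: go right to yew.
    Visit yew.
    At yew: go left to poppy.
      poppy is a leaf — visit poppy.
    At yew: no right child.
Full pre-order sequence: lime, teak, reed, moss, hop, bay, fern, ivy, elm, lily, mint, yew, poppy.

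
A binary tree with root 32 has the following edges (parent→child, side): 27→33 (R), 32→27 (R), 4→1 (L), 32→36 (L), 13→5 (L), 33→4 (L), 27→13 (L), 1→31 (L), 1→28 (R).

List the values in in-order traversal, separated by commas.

36, 32, 5, 13, 27, 31, 1, 28, 4, 33

In-order visits the left subtree, then the node, then the right subtree.
At 32: go left to 36.
  36 is a leaf — visit 36.
Visit 32.
At 32: go right to 27.
  At 27: go left to 13.
    At 13: go left to 5.
      5 is a leaf — visit 5.
    Visit 13.
    At 13: no right child.
  Visit 27.
  At 27: go right to 33.
    At 33: go left to 4.
      At 4: go left to 1.
        At 1: go left to 31.
          31 is a leaf — visit 31.
        Visit 1.
        At 1: go right to 28.
          28 is a leaf — visit 28.
      Visit 4.
      At 4: no right child.
    Visit 33.
    At 33: no right child.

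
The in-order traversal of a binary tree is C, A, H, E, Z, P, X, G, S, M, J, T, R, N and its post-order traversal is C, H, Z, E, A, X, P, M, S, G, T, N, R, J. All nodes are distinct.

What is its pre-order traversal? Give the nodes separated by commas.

The last element of post-order is the root; it splits in-order into left and right subtrees.
Root J: left subtree has 10 nodes {C, A, H, E, Z, P, X, G, S, M}, right has 3 {T, R, N}.
  Root G: left subtree has 7 nodes {C, A, H, E, Z, P, X}, right has 2 {S, M}.
    Root P: left subtree has 5 nodes {C, A, H, E, Z}, right has 1 {X}.
      Root A: left subtree has 1 node {C}, right has 3 {H, E, Z}.
        Root E: left subtree has 1 node {H}, right has 1 {Z}.
    Root S: left subtree has 0 nodes { }, right has 1 {M}.
  Root R: left subtree has 1 node {T}, right has 1 {N}.

J, G, P, A, C, E, H, Z, X, S, M, R, T, N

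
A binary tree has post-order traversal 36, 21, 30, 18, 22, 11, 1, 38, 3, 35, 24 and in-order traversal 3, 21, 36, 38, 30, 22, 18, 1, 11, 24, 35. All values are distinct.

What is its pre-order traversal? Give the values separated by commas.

The last element of post-order is the root; it splits in-order into left and right subtrees.
Root 24: left subtree has 9 nodes {3, 21, 36, 38, 30, 22, 18, 1, 11}, right has 1 {35}.
  Root 3: left subtree has 0 nodes { }, right has 8 {21, 36, 38, 30, 22, 18, 1, 11}.
    Root 38: left subtree has 2 nodes {21, 36}, right has 5 {30, 22, 18, 1, 11}.
      Root 21: left subtree has 0 nodes { }, right has 1 {36}.
      Root 1: left subtree has 3 nodes {30, 22, 18}, right has 1 {11}.
        Root 22: left subtree has 1 node {30}, right has 1 {18}.

24, 3, 38, 21, 36, 1, 22, 30, 18, 11, 35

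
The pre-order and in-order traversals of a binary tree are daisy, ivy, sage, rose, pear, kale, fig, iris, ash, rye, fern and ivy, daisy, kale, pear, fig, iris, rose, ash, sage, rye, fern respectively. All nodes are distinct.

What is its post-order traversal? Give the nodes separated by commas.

ivy, kale, iris, fig, pear, ash, rose, fern, rye, sage, daisy

The first element of pre-order is the root; it splits in-order into left and right subtrees.
Root daisy: left subtree has 1 node {ivy}, right has 9 {kale, pear, fig, iris, rose, ash, sage, rye, fern}.
  Root sage: left subtree has 6 nodes {kale, pear, fig, iris, rose, ash}, right has 2 {rye, fern}.
    Root rose: left subtree has 4 nodes {kale, pear, fig, iris}, right has 1 {ash}.
      Root pear: left subtree has 1 node {kale}, right has 2 {fig, iris}.
        Root fig: left subtree has 0 nodes { }, right has 1 {iris}.
    Root rye: left subtree has 0 nodes { }, right has 1 {fern}.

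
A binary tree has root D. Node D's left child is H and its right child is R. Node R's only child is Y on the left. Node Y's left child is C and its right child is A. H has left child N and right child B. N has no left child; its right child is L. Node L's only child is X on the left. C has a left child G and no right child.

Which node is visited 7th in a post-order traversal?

C

Post-order visits the left subtree, then the right subtree, then the node.
At D: go left to H.
  At H: go left to N.
    At N: no left child.
    At N: go right to L.
      At L: go left to X.
        X is a leaf — visit X.
      At L: no right child.
      Visit L.
    Visit N.
  At H: go right to B.
    B is a leaf — visit B.
  Visit H.
At D: go right to R.
  At R: go left to Y.
    At Y: go left to C.
      At C: go left to G.
        G is a leaf — visit G.
      At C: no right child.
      Visit C.
    At Y: go right to A.
      A is a leaf — visit A.
    Visit Y.
  At R: no right child.
  Visit R.
Visit D.
Full post-order sequence: X, L, N, B, H, G, C, A, Y, R, D.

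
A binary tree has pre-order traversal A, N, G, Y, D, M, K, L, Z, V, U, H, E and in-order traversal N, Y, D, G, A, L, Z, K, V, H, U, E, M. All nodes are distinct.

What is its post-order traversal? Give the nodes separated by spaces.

D Y G N Z L H E U V K M A

The first element of pre-order is the root; it splits in-order into left and right subtrees.
Root A: left subtree has 4 nodes {N, Y, D, G}, right has 8 {L, Z, K, V, H, U, E, M}.
  Root N: left subtree has 0 nodes { }, right has 3 {Y, D, G}.
    Root G: left subtree has 2 nodes {Y, D}, right has 0 { }.
      Root Y: left subtree has 0 nodes { }, right has 1 {D}.
  Root M: left subtree has 7 nodes {L, Z, K, V, H, U, E}, right has 0 { }.
    Root K: left subtree has 2 nodes {L, Z}, right has 4 {V, H, U, E}.
      Root L: left subtree has 0 nodes { }, right has 1 {Z}.
      Root V: left subtree has 0 nodes { }, right has 3 {H, U, E}.
        Root U: left subtree has 1 node {H}, right has 1 {E}.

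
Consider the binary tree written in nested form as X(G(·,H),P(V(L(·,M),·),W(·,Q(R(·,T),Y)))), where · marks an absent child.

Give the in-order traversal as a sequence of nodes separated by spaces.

In-order visits the left subtree, then the node, then the right subtree.
At X: go left to G.
  At G: no left child.
  Visit G.
  At G: go right to H.
    H is a leaf — visit H.
Visit X.
At X: go right to P.
  At P: go left to V.
    At V: go left to L.
      At L: no left child.
      Visit L.
      At L: go right to M.
        M is a leaf — visit M.
    Visit V.
    At V: no right child.
  Visit P.
  At P: go right to W.
    At W: no left child.
    Visit W.
    At W: go right to Q.
      At Q: go left to R.
        At R: no left child.
        Visit R.
        At R: go right to T.
          T is a leaf — visit T.
      Visit Q.
      At Q: go right to Y.
        Y is a leaf — visit Y.

G H X L M V P W R T Q Y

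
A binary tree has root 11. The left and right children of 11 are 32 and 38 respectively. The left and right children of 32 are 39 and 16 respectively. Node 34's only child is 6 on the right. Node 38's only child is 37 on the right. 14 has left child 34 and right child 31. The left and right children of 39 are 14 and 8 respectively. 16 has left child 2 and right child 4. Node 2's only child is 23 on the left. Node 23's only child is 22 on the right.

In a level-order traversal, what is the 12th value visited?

Level-order visits nodes level by level from the root, left to right within each level.
Level 0: 11
Level 1: 32, 38
Level 2: 39, 16, 37
Level 3: 14, 8, 2, 4
Level 4: 34, 31, 23
Level 5: 6, 22
Full level-order sequence: 11, 32, 38, 39, 16, 37, 14, 8, 2, 4, 34, 31, 23, 6, 22.

31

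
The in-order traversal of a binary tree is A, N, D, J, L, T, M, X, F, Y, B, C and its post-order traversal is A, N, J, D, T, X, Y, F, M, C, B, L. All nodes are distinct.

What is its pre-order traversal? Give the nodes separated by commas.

The last element of post-order is the root; it splits in-order into left and right subtrees.
Root L: left subtree has 4 nodes {A, N, D, J}, right has 7 {T, M, X, F, Y, B, C}.
  Root D: left subtree has 2 nodes {A, N}, right has 1 {J}.
    Root N: left subtree has 1 node {A}, right has 0 { }.
  Root B: left subtree has 5 nodes {T, M, X, F, Y}, right has 1 {C}.
    Root M: left subtree has 1 node {T}, right has 3 {X, F, Y}.
      Root F: left subtree has 1 node {X}, right has 1 {Y}.

L, D, N, A, J, B, M, T, F, X, Y, C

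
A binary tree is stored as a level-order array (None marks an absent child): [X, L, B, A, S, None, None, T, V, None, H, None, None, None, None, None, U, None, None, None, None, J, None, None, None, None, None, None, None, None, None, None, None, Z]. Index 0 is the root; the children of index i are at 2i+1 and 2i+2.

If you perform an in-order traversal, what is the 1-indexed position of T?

1

In-order visits the left subtree, then the node, then the right subtree.
At X: go left to L.
  At L: go left to A.
    At A: go left to T.
      At T: no left child.
      Visit T.
      At T: go right to U.
        At U: go left to Z.
          Z is a leaf — visit Z.
        Visit U.
        At U: no right child.
    Visit A.
    At A: go right to V.
      V is a leaf — visit V.
  Visit L.
  At L: go right to S.
    At S: no left child.
    Visit S.
    At S: go right to H.
      At H: go left to J.
        J is a leaf — visit J.
      Visit H.
      At H: no right child.
Visit X.
At X: go right to B.
  B is a leaf — visit B.
Full in-order sequence: T, Z, U, A, V, L, S, J, H, X, B.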